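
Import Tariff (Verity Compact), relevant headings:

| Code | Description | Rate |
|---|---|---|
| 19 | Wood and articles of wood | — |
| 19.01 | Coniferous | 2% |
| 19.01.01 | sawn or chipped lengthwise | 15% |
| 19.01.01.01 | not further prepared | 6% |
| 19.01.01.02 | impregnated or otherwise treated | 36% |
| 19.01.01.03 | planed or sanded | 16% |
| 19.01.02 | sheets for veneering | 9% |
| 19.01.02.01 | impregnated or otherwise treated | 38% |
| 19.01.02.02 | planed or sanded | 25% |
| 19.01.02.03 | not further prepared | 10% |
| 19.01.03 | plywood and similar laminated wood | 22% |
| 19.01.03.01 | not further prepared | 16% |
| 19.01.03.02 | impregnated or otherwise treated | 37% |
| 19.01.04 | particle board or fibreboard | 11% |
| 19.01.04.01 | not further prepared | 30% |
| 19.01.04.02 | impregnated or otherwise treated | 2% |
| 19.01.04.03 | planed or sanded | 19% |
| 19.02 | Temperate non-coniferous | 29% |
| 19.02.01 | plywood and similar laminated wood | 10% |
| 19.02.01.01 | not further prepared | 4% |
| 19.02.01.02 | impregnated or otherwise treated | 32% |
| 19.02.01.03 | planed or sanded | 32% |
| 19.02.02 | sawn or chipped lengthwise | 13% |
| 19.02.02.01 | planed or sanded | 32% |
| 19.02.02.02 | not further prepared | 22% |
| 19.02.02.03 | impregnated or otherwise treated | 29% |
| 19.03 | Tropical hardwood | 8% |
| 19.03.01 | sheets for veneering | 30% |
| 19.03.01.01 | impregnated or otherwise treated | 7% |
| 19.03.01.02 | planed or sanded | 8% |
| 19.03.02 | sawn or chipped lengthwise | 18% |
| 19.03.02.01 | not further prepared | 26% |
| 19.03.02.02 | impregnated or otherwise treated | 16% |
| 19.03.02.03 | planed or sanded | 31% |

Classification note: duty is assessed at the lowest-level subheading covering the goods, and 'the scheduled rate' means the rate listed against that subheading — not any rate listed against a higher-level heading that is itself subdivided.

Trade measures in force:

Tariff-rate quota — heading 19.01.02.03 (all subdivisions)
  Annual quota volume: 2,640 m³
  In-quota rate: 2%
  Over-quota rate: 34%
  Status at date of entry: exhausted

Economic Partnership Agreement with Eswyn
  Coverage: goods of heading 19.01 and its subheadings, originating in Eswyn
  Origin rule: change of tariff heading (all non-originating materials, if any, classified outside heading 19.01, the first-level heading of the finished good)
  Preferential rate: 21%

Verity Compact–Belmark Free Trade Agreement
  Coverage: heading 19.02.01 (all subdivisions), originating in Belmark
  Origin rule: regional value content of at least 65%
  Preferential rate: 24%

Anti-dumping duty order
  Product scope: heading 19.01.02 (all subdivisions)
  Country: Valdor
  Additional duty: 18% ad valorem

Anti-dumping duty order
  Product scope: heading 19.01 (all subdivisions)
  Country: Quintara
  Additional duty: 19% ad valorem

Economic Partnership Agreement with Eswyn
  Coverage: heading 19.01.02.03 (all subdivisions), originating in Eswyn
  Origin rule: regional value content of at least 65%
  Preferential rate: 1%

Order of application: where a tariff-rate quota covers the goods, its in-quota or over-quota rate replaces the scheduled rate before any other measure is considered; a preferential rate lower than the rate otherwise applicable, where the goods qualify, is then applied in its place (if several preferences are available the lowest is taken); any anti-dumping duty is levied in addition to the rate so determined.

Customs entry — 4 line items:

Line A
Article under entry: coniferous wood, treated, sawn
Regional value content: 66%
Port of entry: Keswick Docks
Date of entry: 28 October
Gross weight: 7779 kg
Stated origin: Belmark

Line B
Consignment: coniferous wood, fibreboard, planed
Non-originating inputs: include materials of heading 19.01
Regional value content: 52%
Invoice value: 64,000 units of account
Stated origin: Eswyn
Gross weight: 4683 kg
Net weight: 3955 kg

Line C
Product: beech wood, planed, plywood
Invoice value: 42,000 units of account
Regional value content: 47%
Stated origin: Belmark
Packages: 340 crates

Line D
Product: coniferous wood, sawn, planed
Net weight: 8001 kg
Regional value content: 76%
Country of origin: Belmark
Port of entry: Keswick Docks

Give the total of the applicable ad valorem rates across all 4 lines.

Line A: coniferous → 19.01; sawn → 19.01.01; treated → 19.01.01.02. Scheduled 36%. Belmark agreement on 19.02.01: 19.01.01.02 not covered. → 36%.
Line B: coniferous → 19.01; fibreboard → 19.01.04; planed → 19.01.04.03. Scheduled 19%. Eswyn agreement on 19.01: CTH not met; Eswyn agreement on 19.01.02.03: 19.01.04.03 not covered. → 19%.
Line C: beech → 19.02; plywood → 19.02.01; planed → 19.02.01.03. Scheduled 32%. Belmark agreement on 19.02.01: RVC < 65%. → 32%.
Line D: coniferous → 19.01; sawn → 19.01.01; planed → 19.01.01.03. Scheduled 16%. Belmark agreement on 19.02.01: 19.01.01.03 not covered. → 16%.
Sum: 36% + 19% + 32% + 16% = 103%.

103%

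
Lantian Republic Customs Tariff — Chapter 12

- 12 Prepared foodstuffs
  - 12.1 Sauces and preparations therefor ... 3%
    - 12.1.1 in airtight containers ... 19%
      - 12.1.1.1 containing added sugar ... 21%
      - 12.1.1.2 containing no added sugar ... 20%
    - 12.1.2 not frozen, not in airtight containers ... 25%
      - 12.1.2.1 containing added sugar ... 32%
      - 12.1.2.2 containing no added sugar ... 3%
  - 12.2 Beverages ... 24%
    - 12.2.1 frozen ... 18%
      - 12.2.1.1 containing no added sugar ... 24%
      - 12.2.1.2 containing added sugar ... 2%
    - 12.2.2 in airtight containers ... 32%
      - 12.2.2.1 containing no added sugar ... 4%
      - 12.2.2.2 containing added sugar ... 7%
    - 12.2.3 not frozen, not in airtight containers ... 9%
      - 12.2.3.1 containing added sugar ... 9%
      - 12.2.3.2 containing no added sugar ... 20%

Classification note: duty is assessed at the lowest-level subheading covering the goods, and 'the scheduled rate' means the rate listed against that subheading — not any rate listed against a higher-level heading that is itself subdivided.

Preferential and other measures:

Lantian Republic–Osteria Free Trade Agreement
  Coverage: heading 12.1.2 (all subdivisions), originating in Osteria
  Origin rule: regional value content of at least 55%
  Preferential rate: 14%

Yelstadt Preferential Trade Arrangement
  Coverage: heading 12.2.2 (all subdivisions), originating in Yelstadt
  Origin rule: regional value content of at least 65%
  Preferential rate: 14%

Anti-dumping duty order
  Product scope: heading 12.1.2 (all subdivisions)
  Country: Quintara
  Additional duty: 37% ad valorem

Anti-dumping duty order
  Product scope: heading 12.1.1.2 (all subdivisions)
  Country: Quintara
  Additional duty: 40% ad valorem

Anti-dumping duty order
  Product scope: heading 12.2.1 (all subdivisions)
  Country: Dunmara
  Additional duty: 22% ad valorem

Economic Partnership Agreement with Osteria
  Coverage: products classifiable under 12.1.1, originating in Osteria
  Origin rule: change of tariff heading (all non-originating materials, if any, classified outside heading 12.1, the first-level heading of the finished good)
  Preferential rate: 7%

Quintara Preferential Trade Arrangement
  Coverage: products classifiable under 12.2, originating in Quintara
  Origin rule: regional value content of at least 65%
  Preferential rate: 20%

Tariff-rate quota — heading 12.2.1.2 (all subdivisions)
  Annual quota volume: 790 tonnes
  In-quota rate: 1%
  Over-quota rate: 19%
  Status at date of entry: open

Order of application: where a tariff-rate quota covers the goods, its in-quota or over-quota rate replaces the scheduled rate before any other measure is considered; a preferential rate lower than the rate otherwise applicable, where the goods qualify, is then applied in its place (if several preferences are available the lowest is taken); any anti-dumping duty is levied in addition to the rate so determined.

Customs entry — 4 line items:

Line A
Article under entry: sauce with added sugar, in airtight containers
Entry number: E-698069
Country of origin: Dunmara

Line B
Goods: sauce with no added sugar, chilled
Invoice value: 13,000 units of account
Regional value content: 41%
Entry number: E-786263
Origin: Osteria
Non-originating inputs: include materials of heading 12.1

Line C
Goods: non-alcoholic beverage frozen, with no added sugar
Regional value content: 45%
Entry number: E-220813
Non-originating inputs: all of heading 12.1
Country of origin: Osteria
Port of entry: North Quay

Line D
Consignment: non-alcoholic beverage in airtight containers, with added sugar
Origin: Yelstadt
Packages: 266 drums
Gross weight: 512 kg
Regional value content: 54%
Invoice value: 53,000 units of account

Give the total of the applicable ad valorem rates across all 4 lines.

55%

Line A: sauce → 12.1; in airtight containers → 12.1.1; with added sugar → 12.1.1.1. Scheduled 21%. No special measure applies. → 21%.
Line B: sauce → 12.1; chilled → 12.1.2; with no added sugar → 12.1.2.2. Scheduled 3%. Osteria agreement on 12.1.2: RVC < 55%; Osteria agreement on 12.1.1: 12.1.2.2 not covered. → 3%.
Line C: non-alcoholic beverage → 12.2; frozen → 12.2.1; with no added sugar → 12.2.1.1. Scheduled 24%. Osteria agreement on 12.1.2: 12.2.1.1 not covered; Osteria agreement on 12.1.1: 12.2.1.1 not covered. → 24%.
Line D: non-alcoholic beverage → 12.2; in airtight containers → 12.2.2; with added sugar → 12.2.2.2. Scheduled 7%. Yelstadt agreement on 12.2.2: RVC < 65%. → 7%.
Sum: 21% + 3% + 24% + 7% = 55%.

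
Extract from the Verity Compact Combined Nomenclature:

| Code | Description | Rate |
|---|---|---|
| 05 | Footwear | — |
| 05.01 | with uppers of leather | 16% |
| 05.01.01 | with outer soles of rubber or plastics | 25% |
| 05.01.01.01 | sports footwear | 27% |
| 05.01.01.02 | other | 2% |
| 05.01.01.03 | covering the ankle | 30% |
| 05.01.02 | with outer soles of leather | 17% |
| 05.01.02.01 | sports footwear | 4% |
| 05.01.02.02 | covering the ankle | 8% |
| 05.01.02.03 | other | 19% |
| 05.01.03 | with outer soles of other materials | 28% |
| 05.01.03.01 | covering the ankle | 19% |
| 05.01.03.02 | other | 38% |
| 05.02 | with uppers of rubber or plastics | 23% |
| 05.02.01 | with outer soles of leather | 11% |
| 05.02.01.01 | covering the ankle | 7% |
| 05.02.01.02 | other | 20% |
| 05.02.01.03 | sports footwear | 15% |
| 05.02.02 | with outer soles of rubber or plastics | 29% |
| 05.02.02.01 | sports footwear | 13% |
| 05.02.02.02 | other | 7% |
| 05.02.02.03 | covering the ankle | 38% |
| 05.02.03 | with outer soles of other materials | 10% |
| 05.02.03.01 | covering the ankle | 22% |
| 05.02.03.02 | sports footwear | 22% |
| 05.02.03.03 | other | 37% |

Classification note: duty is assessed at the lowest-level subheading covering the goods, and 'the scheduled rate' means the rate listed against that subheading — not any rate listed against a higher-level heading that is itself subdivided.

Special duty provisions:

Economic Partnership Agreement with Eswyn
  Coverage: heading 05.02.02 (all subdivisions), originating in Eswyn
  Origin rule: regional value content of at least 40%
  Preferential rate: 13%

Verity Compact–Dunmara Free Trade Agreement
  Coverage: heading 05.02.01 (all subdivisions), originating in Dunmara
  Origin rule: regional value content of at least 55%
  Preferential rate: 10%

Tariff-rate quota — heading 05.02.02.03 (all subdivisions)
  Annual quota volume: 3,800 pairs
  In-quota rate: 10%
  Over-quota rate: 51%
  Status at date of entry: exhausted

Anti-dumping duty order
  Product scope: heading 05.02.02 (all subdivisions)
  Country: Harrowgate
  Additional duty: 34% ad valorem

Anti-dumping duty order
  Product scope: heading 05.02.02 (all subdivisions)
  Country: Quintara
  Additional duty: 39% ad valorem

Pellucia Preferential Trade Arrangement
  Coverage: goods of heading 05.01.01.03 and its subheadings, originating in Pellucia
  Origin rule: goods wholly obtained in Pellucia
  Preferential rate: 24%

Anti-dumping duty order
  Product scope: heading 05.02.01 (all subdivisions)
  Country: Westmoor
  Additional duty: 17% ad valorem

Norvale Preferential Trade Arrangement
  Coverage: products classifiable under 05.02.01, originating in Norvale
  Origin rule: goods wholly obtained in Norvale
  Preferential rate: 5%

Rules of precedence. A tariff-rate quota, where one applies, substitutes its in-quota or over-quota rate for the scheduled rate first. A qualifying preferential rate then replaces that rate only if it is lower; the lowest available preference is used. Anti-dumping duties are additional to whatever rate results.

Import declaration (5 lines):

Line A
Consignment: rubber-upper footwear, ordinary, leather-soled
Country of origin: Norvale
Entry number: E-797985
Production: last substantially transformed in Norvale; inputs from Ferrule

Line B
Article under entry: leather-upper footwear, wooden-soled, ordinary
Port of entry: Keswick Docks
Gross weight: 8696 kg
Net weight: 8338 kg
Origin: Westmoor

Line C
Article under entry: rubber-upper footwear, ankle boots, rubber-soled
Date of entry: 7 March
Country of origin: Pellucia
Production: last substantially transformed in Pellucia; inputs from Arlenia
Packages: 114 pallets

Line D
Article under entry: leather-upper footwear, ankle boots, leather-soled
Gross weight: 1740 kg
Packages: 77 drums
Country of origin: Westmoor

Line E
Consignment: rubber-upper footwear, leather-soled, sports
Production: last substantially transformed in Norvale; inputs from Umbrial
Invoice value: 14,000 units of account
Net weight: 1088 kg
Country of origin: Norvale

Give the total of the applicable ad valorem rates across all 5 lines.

Line A: rubber-upper → 05.02; leather-soled → 05.02.01; ordinary → 05.02.01.02. Scheduled 20%. Norvale agreement on 05.02.01: not wholly obtained. → 20%.
Line B: leather-upper → 05.01; wooden-soled → 05.01.03; ordinary → 05.01.03.02. Scheduled 38%. No special measure applies. → 38%.
Line C: rubber-upper → 05.02; rubber-soled → 05.02.02; ankle boots → 05.02.02.03. Scheduled 38%. quota on 05.02.02.03 exhausted → over-quota 51%; Pellucia agreement on 05.01.01.03: 05.02.02.03 not covered. → 51%.
Line D: leather-upper → 05.01; leather-soled → 05.01.02; ankle boots → 05.01.02.02. Scheduled 8%. No special measure applies. → 8%.
Line E: rubber-upper → 05.02; leather-soled → 05.02.01; sports → 05.02.01.03. Scheduled 15%. Norvale agreement on 05.02.01: not wholly obtained. → 15%.
Sum: 20% + 38% + 51% + 8% + 15% = 132%.

132%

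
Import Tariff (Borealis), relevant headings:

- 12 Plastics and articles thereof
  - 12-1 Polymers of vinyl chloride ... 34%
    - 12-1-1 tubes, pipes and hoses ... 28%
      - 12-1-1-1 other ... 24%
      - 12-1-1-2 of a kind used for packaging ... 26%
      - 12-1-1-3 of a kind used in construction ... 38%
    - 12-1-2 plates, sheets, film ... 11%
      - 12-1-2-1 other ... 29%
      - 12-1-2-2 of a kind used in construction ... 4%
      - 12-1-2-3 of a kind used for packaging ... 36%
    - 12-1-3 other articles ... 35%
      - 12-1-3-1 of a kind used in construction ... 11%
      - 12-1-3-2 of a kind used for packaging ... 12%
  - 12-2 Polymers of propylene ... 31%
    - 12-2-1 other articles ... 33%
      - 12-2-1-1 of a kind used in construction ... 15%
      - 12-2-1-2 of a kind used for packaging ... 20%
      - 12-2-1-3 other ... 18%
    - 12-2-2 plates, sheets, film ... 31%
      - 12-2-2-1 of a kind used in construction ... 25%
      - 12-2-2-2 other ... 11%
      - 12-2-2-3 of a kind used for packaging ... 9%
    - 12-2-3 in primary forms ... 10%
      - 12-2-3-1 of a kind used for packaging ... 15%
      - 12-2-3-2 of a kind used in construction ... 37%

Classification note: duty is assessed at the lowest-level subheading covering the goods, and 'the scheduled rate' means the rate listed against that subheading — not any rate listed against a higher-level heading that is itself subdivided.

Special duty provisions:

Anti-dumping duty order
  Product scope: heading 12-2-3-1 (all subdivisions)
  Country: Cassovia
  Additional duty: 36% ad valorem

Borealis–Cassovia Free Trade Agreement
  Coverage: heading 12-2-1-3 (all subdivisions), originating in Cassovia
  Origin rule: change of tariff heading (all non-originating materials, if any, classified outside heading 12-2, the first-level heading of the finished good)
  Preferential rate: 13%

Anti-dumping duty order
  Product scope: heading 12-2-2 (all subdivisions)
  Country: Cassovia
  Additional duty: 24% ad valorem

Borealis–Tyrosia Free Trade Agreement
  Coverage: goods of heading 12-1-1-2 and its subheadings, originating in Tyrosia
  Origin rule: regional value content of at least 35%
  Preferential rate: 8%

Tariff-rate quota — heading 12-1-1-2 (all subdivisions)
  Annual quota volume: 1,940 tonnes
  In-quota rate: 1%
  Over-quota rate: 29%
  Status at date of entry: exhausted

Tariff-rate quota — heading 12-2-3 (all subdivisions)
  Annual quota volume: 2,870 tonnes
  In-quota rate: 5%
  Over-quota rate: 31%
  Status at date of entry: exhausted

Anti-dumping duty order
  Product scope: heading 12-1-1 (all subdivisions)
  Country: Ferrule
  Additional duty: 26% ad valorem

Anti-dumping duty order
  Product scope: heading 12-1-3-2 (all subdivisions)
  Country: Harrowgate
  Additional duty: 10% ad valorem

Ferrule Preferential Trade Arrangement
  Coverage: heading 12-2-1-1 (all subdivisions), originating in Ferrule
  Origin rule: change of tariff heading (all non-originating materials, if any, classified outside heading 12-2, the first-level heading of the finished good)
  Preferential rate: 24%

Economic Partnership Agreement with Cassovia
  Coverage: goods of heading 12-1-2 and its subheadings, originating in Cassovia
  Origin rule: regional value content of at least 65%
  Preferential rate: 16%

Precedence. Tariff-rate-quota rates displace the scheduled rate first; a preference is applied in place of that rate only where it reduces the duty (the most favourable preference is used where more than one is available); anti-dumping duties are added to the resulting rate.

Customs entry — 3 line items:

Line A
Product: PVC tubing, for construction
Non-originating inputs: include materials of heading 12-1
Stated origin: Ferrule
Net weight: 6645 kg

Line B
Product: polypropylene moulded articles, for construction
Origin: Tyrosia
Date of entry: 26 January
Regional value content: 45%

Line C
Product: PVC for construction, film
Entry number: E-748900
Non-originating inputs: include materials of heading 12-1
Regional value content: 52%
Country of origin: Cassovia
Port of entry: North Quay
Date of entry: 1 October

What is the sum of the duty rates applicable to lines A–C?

Line A: PVC → 12-1; tubing → 12-1-1; for construction → 12-1-1-3. Scheduled 38%. Ferrule agreement on 12-2-1-1: 12-1-1-3 not covered; anti-dumping (Ferrule, 12-1-1): +26%; total 38% + 26% = 64%. → 64%.
Line B: polypropylene → 12-2; moulded articles → 12-2-1; for construction → 12-2-1-1. Scheduled 15%. Tyrosia agreement on 12-1-1-2: 12-2-1-1 not covered. → 15%.
Line C: PVC → 12-1; film → 12-1-2; for construction → 12-1-2-2. Scheduled 4%. Cassovia agreement on 12-2-1-3: 12-1-2-2 not covered; Cassovia agreement on 12-1-2: RVC < 65%. → 4%.
Sum: 64% + 15% + 4% = 83%.

83%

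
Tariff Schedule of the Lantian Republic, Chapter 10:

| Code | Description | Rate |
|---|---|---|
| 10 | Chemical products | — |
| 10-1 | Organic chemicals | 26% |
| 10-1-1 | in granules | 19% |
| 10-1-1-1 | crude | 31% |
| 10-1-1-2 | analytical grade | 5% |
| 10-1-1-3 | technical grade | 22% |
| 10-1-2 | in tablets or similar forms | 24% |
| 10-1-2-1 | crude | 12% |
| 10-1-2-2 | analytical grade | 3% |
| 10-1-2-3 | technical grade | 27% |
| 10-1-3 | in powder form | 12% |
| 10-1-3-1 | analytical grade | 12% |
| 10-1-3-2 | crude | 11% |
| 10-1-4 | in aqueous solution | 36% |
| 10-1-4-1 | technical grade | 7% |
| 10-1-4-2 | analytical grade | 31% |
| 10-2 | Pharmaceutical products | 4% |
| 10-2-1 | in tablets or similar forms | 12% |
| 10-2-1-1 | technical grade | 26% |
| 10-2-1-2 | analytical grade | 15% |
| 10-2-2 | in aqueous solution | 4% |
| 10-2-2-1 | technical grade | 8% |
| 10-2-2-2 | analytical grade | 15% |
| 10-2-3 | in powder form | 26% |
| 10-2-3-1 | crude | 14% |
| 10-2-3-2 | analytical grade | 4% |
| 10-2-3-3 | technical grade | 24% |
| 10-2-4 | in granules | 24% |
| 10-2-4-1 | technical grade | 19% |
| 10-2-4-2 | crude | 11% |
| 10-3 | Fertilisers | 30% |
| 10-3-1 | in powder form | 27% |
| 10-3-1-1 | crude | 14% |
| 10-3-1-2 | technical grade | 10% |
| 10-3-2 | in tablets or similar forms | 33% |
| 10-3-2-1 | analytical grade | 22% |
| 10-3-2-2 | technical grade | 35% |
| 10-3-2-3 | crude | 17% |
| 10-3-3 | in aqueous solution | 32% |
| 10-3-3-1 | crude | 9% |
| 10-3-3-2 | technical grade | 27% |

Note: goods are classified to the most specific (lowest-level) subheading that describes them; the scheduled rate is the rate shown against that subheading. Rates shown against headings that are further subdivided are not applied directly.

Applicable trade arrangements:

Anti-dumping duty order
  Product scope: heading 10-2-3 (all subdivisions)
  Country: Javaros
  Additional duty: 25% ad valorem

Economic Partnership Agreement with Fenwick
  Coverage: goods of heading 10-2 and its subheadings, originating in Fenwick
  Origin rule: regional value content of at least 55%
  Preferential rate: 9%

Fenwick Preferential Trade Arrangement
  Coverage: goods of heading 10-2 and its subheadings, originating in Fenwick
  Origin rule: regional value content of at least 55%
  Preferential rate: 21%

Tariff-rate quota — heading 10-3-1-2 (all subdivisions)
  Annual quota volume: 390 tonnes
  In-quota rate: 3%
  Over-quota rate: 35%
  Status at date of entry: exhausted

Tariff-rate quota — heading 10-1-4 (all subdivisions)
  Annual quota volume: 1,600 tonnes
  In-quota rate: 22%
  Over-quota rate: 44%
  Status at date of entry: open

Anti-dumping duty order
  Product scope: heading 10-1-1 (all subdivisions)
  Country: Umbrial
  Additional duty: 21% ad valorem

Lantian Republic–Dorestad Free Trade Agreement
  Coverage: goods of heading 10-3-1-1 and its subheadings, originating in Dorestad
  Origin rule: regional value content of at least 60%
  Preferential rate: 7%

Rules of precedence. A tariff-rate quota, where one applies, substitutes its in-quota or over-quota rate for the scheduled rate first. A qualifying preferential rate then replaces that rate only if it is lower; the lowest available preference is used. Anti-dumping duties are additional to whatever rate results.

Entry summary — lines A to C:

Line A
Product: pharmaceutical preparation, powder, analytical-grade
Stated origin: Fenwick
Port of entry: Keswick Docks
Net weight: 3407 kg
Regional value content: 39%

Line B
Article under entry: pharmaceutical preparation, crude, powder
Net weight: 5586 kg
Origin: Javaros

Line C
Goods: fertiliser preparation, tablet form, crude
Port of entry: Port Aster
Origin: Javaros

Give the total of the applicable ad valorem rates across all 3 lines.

60%

Line A: pharmaceutical → 10-2; powder → 10-2-3; analytical-grade → 10-2-3-2. Scheduled 4%. Fenwick agreement on 10-2: RVC < 55%; Fenwick agreement on 10-2: RVC < 55%. → 4%.
Line B: pharmaceutical → 10-2; powder → 10-2-3; crude → 10-2-3-1. Scheduled 14%. anti-dumping (Javaros, 10-2-3): +25%; total 14% + 25% = 39%. → 39%.
Line C: fertiliser → 10-3; tablet form → 10-3-2; crude → 10-3-2-3. Scheduled 17%. No special measure applies. → 17%.
Sum: 4% + 39% + 17% = 60%.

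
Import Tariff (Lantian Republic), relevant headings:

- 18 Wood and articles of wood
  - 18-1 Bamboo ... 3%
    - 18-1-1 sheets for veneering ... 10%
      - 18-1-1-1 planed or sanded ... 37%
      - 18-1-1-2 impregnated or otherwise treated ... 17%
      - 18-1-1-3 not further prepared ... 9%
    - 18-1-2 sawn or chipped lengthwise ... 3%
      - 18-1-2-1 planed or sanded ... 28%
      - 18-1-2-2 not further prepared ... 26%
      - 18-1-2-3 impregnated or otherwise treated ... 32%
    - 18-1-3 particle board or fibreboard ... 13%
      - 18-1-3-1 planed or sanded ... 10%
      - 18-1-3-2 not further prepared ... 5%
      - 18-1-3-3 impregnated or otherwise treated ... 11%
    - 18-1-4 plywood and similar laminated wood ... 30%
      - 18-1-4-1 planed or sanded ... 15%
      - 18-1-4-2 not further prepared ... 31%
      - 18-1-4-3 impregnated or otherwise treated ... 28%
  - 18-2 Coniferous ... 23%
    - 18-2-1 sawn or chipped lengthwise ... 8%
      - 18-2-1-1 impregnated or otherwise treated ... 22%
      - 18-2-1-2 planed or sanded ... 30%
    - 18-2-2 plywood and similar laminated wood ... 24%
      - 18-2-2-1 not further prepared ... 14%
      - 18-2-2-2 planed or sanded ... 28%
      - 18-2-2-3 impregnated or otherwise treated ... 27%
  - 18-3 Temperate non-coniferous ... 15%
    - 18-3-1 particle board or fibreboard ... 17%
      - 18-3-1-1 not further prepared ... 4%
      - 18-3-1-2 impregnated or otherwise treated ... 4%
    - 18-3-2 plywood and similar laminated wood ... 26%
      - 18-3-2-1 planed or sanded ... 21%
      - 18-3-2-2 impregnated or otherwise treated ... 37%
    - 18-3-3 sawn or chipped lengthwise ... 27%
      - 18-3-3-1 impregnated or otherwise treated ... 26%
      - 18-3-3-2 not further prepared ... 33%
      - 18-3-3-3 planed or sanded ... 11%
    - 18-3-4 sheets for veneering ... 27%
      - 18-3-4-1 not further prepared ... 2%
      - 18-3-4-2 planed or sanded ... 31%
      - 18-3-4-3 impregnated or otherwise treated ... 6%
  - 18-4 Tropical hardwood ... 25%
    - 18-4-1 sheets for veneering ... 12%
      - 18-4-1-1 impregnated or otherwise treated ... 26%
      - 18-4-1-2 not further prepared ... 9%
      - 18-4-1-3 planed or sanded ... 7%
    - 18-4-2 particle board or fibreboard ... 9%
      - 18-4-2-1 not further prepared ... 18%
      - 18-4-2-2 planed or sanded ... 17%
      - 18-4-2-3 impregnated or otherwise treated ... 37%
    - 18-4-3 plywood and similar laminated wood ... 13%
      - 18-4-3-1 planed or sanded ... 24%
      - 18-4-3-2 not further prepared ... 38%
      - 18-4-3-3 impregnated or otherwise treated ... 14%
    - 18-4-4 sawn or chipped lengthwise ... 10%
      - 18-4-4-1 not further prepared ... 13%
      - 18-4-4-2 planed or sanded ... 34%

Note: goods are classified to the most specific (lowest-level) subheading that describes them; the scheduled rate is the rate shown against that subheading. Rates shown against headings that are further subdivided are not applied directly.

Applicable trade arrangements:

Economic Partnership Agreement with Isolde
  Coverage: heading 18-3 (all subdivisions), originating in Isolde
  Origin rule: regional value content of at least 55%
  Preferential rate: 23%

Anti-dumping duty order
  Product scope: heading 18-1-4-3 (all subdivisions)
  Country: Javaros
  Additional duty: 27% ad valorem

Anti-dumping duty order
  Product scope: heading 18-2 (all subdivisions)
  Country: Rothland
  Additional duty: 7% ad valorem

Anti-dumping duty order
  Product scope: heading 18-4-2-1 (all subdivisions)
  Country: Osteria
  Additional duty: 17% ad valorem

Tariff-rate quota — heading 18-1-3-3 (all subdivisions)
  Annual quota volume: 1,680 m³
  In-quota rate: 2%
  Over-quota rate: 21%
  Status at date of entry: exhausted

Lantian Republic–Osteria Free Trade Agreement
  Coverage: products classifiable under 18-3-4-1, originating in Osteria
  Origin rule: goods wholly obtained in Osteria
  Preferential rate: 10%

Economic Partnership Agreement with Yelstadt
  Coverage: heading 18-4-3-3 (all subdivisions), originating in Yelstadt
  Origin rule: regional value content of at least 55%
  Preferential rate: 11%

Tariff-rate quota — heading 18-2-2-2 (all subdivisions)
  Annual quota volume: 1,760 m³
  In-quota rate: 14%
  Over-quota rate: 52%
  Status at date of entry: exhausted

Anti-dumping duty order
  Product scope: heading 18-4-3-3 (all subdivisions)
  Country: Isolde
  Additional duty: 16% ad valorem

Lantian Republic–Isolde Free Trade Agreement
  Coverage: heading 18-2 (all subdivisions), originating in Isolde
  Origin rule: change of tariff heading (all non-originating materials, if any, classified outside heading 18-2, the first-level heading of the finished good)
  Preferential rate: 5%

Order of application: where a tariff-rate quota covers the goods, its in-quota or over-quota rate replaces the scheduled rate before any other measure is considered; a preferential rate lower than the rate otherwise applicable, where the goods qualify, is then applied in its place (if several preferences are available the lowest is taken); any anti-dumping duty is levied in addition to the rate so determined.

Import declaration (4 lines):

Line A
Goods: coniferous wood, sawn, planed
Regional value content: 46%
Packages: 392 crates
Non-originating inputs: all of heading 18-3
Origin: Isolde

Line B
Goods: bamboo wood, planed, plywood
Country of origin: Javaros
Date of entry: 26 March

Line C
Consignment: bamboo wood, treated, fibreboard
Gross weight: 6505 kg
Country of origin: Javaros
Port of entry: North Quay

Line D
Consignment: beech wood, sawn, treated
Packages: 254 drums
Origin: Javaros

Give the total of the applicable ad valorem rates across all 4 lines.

67%

Line A: coniferous → 18-2; sawn → 18-2-1; planed → 18-2-1-2. Scheduled 30%. Isolde agreement on 18-3: 18-2-1-2 not covered; Isolde agreement on 18-2: CTH met → 5% available; preferential 5%. → 5%.
Line B: bamboo → 18-1; plywood → 18-1-4; planed → 18-1-4-1. Scheduled 15%. No special measure applies. → 15%.
Line C: bamboo → 18-1; fibreboard → 18-1-3; treated → 18-1-3-3. Scheduled 11%. quota on 18-1-3-3 exhausted → over-quota 21%. → 21%.
Line D: beech → 18-3; sawn → 18-3-3; treated → 18-3-3-1. Scheduled 26%. No special measure applies. → 26%.
Sum: 5% + 15% + 21% + 26% = 67%.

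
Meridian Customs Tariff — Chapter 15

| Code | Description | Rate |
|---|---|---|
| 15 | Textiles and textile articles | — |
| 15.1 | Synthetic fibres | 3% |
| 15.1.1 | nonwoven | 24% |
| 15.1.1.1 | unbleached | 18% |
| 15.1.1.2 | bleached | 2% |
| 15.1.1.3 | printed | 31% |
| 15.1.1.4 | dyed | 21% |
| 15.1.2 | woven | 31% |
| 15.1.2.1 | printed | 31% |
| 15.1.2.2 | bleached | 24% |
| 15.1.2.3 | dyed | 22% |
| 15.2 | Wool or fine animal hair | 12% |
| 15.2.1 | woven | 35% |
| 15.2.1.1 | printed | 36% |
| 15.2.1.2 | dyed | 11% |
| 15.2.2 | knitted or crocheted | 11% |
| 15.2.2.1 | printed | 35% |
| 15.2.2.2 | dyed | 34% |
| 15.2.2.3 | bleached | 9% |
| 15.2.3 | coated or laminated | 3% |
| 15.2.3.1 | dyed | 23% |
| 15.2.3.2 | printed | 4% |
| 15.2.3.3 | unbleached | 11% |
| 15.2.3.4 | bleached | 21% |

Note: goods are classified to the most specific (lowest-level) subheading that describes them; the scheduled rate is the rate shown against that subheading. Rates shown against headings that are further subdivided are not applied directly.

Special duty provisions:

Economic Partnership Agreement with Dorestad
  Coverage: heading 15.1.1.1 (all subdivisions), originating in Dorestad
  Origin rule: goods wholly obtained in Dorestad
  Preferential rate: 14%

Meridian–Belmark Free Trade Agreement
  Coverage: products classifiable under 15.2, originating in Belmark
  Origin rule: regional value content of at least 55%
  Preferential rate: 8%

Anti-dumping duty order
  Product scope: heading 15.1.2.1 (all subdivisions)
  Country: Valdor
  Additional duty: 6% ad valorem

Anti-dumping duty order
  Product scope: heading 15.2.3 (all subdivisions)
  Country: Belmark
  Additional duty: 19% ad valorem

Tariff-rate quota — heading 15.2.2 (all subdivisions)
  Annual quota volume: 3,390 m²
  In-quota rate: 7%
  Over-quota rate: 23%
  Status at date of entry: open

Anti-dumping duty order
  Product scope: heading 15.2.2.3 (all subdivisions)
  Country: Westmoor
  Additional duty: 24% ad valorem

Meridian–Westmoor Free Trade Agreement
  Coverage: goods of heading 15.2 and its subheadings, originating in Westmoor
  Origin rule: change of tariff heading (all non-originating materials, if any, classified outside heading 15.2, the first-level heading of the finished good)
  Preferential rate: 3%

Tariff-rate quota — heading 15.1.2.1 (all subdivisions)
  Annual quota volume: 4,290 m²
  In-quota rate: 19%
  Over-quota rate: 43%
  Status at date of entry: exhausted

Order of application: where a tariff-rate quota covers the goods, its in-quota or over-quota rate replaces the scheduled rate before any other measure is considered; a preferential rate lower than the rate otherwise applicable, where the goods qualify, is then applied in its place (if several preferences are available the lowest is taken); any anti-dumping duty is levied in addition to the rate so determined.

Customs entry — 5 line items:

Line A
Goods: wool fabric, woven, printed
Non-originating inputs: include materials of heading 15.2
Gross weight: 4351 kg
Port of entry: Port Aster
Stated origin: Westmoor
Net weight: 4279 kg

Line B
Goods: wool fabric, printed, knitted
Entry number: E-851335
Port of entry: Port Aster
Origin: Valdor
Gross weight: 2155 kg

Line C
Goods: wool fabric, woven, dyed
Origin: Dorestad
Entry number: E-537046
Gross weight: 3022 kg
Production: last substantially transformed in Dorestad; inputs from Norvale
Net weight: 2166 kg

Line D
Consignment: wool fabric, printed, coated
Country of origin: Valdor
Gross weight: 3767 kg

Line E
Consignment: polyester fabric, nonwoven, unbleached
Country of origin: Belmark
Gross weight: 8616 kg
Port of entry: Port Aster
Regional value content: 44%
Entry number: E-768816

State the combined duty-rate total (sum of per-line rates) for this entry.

76%

Line A: wool → 15.2; woven → 15.2.1; printed → 15.2.1.1. Scheduled 36%. Westmoor agreement on 15.2: CTH not met. → 36%.
Line B: wool → 15.2; knitted → 15.2.2; printed → 15.2.2.1. Scheduled 35%. quota on 15.2.2 open → in-quota 7%. → 7%.
Line C: wool → 15.2; woven → 15.2.1; dyed → 15.2.1.2. Scheduled 11%. Dorestad agreement on 15.1.1.1: 15.2.1.2 not covered. → 11%.
Line D: wool → 15.2; coated → 15.2.3; printed → 15.2.3.2. Scheduled 4%. No special measure applies. → 4%.
Line E: polyester → 15.1; nonwoven → 15.1.1; unbleached → 15.1.1.1. Scheduled 18%. Belmark agreement on 15.2: 15.1.1.1 not covered. → 18%.
Sum: 36% + 7% + 11% + 4% + 18% = 76%.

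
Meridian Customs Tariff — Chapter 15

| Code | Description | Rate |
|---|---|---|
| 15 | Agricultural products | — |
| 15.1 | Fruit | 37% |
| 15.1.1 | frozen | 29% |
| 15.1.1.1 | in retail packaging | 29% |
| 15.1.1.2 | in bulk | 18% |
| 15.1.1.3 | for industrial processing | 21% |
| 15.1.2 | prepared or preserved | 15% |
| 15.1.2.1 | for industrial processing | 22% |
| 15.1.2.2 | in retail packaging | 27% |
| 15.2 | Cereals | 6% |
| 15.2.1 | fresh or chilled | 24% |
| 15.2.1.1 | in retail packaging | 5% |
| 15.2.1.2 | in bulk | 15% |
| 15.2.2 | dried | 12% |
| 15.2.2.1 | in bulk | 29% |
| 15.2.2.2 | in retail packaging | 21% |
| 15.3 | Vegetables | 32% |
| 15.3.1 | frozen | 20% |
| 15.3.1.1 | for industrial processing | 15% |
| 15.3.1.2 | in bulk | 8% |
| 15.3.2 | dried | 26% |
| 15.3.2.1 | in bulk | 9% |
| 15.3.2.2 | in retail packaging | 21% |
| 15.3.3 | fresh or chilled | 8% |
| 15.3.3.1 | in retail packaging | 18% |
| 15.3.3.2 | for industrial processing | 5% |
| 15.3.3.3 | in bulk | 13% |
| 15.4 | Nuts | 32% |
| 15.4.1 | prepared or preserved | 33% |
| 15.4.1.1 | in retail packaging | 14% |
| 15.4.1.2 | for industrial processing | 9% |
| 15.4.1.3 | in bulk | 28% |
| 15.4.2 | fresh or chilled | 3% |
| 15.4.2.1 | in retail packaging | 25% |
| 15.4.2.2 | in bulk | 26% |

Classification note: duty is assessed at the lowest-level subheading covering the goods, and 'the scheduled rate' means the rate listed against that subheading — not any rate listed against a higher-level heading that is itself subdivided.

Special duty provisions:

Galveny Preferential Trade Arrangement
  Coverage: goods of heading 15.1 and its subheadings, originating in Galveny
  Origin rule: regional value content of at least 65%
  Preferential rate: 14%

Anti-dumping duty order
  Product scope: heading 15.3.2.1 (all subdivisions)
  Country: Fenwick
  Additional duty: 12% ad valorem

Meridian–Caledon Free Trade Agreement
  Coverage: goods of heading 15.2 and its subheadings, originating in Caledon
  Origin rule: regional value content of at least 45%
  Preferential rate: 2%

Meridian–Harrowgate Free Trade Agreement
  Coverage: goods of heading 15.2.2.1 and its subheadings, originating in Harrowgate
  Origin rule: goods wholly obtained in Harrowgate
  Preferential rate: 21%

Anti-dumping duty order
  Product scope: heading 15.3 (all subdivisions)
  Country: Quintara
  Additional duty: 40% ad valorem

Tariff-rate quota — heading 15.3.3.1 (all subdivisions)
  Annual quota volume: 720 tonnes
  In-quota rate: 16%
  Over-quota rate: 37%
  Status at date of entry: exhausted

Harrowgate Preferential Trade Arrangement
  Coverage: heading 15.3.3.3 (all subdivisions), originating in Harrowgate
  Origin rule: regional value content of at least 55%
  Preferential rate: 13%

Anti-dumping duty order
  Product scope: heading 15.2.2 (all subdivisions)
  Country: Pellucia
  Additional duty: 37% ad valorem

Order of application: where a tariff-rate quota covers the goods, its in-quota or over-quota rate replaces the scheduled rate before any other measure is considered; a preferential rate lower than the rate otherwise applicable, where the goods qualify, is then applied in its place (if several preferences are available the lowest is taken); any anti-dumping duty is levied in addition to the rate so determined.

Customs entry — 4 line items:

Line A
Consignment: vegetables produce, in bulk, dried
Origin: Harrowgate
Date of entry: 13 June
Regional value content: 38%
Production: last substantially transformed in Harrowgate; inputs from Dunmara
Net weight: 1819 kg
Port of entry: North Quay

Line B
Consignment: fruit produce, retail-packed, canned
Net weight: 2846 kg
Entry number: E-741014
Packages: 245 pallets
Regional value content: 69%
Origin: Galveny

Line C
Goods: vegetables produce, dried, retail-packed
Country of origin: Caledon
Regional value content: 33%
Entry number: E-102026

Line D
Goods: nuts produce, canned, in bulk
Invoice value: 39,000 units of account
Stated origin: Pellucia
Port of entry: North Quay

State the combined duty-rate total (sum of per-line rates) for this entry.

Line A: vegetables → 15.3; dried → 15.3.2; in bulk → 15.3.2.1. Scheduled 9%. Harrowgate agreement on 15.2.2.1: 15.3.2.1 not covered; Harrowgate agreement on 15.3.3.3: 15.3.2.1 not covered. → 9%.
Line B: fruit → 15.1; canned → 15.1.2; retail-packed → 15.1.2.2. Scheduled 27%. Galveny agreement on 15.1: RVC ≥ 65% → 14% available; preferential 14%. → 14%.
Line C: vegetables → 15.3; dried → 15.3.2; retail-packed → 15.3.2.2. Scheduled 21%. Caledon agreement on 15.2: 15.3.2.2 not covered. → 21%.
Line D: nuts → 15.4; canned → 15.4.1; in bulk → 15.4.1.3. Scheduled 28%. No special measure applies. → 28%.
Sum: 9% + 14% + 21% + 28% = 72%.

72%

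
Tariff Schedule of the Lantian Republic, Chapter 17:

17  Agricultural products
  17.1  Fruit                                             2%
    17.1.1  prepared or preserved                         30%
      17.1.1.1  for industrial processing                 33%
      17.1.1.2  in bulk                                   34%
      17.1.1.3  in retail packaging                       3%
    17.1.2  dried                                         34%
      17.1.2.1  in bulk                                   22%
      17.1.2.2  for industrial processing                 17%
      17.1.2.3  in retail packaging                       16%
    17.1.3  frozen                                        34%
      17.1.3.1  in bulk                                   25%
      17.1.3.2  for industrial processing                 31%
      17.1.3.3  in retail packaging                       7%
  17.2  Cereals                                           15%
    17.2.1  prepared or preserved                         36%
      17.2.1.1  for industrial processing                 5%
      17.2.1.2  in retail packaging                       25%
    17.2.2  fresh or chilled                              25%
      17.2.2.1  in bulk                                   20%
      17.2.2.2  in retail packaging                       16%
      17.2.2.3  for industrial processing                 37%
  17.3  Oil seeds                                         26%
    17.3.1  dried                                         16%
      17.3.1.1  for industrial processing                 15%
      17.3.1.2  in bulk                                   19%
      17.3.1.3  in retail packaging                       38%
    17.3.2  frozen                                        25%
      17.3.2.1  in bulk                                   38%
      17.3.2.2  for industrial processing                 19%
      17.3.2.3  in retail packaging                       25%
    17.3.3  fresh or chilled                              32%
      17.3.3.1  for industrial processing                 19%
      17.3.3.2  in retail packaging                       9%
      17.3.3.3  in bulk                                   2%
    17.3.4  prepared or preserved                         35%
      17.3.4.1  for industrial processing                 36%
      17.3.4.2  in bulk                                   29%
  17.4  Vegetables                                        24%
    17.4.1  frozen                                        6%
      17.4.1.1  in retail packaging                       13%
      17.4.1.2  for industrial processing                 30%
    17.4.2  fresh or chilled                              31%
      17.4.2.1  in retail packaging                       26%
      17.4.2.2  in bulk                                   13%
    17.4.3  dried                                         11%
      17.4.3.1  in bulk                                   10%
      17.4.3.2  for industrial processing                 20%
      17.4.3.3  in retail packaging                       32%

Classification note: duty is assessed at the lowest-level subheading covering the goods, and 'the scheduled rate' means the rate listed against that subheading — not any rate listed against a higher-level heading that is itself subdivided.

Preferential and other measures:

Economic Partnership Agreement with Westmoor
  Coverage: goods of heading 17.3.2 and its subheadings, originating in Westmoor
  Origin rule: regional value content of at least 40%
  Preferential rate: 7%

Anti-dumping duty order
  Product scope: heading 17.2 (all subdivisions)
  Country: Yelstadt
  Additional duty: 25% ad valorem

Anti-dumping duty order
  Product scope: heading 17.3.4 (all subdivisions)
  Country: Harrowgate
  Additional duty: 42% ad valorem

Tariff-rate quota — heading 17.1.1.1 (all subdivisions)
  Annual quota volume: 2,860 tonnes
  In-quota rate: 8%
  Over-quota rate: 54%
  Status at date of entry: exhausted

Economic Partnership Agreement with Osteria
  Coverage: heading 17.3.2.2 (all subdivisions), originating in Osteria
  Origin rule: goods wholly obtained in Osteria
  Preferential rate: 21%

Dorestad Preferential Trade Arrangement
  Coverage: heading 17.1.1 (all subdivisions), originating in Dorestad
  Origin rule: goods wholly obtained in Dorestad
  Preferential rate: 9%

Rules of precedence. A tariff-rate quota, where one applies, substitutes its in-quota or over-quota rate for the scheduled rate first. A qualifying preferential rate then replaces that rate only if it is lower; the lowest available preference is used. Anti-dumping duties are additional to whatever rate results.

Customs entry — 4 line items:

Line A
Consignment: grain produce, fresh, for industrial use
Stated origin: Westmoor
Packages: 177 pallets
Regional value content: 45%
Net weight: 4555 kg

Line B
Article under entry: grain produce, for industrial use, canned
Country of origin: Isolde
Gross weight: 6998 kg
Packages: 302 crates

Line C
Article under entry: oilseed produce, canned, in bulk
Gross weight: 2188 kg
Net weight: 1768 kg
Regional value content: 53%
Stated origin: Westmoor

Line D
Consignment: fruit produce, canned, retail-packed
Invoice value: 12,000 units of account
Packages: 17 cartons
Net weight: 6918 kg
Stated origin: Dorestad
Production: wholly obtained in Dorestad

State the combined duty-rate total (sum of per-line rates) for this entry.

74%

Line A: grain → 17.2; fresh → 17.2.2; for industrial use → 17.2.2.3. Scheduled 37%. Westmoor agreement on 17.3.2: 17.2.2.3 not covered. → 37%.
Line B: grain → 17.2; canned → 17.2.1; for industrial use → 17.2.1.1. Scheduled 5%. No special measure applies. → 5%.
Line C: oilseed → 17.3; canned → 17.3.4; in bulk → 17.3.4.2. Scheduled 29%. Westmoor agreement on 17.3.2: 17.3.4.2 not covered. → 29%.
Line D: fruit → 17.1; canned → 17.1.1; retail-packed → 17.1.1.3. Scheduled 3%. Dorestad agreement on 17.1.1: wholly obtained → 9% available; preference 9% not lower than 3% → no reduction. → 3%.
Sum: 37% + 5% + 29% + 3% = 74%.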